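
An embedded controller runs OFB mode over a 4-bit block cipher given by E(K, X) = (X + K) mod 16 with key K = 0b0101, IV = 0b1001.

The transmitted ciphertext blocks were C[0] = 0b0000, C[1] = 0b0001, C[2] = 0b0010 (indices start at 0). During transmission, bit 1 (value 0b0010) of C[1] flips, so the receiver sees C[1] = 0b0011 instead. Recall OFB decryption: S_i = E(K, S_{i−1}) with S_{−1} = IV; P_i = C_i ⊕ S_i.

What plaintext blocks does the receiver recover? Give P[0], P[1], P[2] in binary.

P[0] = 0b1110, P[1] = 0b0000, P[2] = 0b1010

Only C[1] changed, to 0b0011. In OFB, a change in C_i flips the same bit in P_i only; the keystream is unaffected. Decrypting the received ciphertext:
P[0]: S = E(K, 0b1001) = 0b1110; 0b0000 ⊕ 0b1110 = 0b1110.
P[1]: S = E(K, 0b1110) = 0b0011; 0b0011 ⊕ 0b0011 = 0b0000.
P[2]: S = E(K, 0b0011) = 0b1000; 0b0010 ⊕ 0b1000 = 0b1010.
Blocks that differ from the original plaintext: P[1].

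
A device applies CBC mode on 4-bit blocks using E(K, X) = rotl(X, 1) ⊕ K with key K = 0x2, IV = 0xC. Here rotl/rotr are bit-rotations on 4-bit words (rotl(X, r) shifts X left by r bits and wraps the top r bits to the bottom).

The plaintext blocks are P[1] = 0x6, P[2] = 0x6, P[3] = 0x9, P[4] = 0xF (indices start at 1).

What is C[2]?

CBC encryption: C_i = E(K, P_i ⊕ C_{i−1}), with C_{0} = IV.
C[1]: P[1] ⊕ 0xC = 0xA; E(K, 0xA) = 0x7.
C[2]: P[2] ⊕ 0x7 = 0x1; E(K, 0x1) = 0x0.

C[2] = 0x0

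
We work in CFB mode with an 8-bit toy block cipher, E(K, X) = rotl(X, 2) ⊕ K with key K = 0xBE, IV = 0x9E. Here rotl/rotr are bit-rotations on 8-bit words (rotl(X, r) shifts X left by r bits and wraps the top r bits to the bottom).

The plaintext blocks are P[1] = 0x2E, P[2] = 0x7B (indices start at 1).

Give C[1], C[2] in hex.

C[1] = 0xEA, C[2] = 0x6E

CFB encryption: C_i = P_i ⊕ E(K, C_{i−1}), with C_{0} = IV.
C[1]: E(K, 0x9E) = 0xC4; 0x2E ⊕ 0xC4 = 0xEA.
C[2]: E(K, 0xEA) = 0x15; 0x7B ⊕ 0x15 = 0x6E.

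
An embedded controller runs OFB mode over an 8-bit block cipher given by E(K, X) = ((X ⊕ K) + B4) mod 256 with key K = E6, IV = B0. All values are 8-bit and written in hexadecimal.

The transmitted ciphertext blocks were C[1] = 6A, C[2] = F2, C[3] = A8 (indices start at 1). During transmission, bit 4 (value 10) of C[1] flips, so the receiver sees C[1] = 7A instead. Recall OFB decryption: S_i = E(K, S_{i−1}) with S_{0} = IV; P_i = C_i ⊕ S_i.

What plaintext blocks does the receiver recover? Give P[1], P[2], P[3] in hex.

Only C[1] changed, to 7A. In OFB, a change in C_i flips the same bit in P_i only; the keystream is unaffected. Decrypting the received ciphertext:
P[1]: S = E(K, B0) = 0A; 7A ⊕ 0A = 70.
P[2]: S = E(K, 0A) = A0; F2 ⊕ A0 = 52.
P[3]: S = E(K, A0) = FA; A8 ⊕ FA = 52.
Blocks that differ from the original plaintext: P[1].

P[1] = 70, P[2] = 52, P[3] = 52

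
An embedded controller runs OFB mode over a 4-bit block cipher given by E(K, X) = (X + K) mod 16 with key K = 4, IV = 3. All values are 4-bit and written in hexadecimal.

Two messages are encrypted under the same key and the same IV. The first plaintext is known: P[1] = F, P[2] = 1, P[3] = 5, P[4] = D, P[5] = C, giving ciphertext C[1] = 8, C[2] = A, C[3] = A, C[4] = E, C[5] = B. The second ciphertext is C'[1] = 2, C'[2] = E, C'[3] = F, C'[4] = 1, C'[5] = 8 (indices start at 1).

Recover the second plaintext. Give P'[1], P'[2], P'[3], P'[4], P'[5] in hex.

P'[1] = 5, P'[2] = 5, P'[3] = 0, P'[4] = 2, P'[5] = F

In OFB with a reused IV, both messages share the same keystream S_i, so C_i ⊕ C'_i = P_i ⊕ P'_i and thus P'_i = P_i ⊕ C_i ⊕ C'_i.
P'[1]: F ⊕ 8 ⊕ 2 = 5.
P'[2]: 1 ⊕ A ⊕ E = 5.
P'[3]: 5 ⊕ A ⊕ F = 0.
P'[4]: D ⊕ E ⊕ 1 = 2.
P'[5]: C ⊕ B ⊕ 8 = F.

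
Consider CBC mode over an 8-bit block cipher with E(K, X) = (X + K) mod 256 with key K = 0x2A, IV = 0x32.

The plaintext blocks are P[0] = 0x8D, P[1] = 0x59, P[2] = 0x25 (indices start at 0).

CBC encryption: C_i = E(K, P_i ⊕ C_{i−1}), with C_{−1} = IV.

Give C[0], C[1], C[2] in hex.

C[0]: P[0] ⊕ 0x32 = 0xBF; E(K, 0xBF) = 0xE9.
C[1]: P[1] ⊕ 0xE9 = 0xB0; E(K, 0xB0) = 0xDA.
C[2]: P[2] ⊕ 0xDA = 0xFF; E(K, 0xFF) = 0x29.

C[0] = 0xE9, C[1] = 0xDA, C[2] = 0x29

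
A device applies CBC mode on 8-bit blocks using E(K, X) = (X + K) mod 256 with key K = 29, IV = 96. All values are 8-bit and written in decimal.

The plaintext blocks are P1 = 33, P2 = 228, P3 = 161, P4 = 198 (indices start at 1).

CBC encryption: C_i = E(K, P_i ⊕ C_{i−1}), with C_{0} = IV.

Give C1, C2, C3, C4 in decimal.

C1: P1 ⊕ 96 = 65; E(K, 65) = 94.
C2: P2 ⊕ 94 = 186; E(K, 186) = 215.
C3: P3 ⊕ 215 = 118; E(K, 118) = 147.
C4: P4 ⊕ 147 = 85; E(K, 85) = 114.

C1 = 94, C2 = 215, C3 = 147, C4 = 114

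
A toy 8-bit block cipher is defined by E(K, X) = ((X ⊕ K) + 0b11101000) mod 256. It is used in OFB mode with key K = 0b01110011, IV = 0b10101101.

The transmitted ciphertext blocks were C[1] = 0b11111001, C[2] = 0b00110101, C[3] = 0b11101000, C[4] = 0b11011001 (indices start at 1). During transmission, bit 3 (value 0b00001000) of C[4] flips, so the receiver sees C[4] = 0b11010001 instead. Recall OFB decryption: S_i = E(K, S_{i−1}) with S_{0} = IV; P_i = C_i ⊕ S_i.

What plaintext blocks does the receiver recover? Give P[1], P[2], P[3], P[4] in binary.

Only C[4] changed, to 0b11010001. In OFB, a change in C_i flips the same bit in P_i only; the keystream is unaffected. Decrypting the received ciphertext:
P[1]: S = E(K, 0b10101101) = 0b11000110; 0b11111001 ⊕ 0b11000110 = 0b00111111.
P[2]: S = E(K, 0b11000110) = 0b10011101; 0b00110101 ⊕ 0b10011101 = 0b10101000.
P[3]: S = E(K, 0b10011101) = 0b11010110; 0b11101000 ⊕ 0b11010110 = 0b00111110.
P[4]: S = E(K, 0b11010110) = 0b10001101; 0b11010001 ⊕ 0b10001101 = 0b01011100.
Blocks that differ from the original plaintext: P[4].

P[1] = 0b00111111, P[2] = 0b10101000, P[3] = 0b00111110, P[4] = 0b01011100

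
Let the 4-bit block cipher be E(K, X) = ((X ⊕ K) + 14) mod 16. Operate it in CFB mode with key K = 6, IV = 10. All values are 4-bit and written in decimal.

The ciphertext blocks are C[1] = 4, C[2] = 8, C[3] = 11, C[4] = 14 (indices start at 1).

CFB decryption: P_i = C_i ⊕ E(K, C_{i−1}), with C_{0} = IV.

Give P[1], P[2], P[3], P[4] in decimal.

P[1]: E(K, 10) = 10; 4 ⊕ 10 = 14.
P[2]: E(K, 4) = 0; 8 ⊕ 0 = 8.
P[3]: E(K, 8) = 12; 11 ⊕ 12 = 7.
P[4]: E(K, 11) = 11; 14 ⊕ 11 = 5.

P[1] = 14, P[2] = 8, P[3] = 7, P[4] = 5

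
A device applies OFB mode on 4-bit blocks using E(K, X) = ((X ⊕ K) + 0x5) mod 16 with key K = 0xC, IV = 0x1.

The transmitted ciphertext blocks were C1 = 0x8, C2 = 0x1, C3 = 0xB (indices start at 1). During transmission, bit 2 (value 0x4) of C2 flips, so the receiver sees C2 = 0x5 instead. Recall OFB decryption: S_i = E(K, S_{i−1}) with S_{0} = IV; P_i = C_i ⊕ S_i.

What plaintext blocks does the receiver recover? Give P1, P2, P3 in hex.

P1 = 0xA, P2 = 0x6, P3 = 0xF

Only C2 changed, to 0x5. In OFB, a change in C_i flips the same bit in P_i only; the keystream is unaffected. Decrypting the received ciphertext:
P1: S = E(K, 0x1) = 0x2; 0x8 ⊕ 0x2 = 0xA.
P2: S = E(K, 0x2) = 0x3; 0x5 ⊕ 0x3 = 0x6.
P3: S = E(K, 0x3) = 0x4; 0xB ⊕ 0x4 = 0xF.
Blocks that differ from the original plaintext: P2.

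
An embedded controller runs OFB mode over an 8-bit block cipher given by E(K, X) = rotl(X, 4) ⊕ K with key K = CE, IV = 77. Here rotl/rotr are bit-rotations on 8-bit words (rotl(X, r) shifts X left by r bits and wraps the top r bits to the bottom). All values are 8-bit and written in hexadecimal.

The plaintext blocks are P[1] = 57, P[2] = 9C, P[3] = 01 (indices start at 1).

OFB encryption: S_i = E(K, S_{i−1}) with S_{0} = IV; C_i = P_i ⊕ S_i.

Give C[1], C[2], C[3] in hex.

C[1] = EE, C[2] = C9, C[3] = 9A

C[1]: S = E(K, 77) = B9; 57 ⊕ B9 = EE.
C[2]: S = E(K, B9) = 55; 9C ⊕ 55 = C9.
C[3]: S = E(K, 55) = 9B; 01 ⊕ 9B = 9A.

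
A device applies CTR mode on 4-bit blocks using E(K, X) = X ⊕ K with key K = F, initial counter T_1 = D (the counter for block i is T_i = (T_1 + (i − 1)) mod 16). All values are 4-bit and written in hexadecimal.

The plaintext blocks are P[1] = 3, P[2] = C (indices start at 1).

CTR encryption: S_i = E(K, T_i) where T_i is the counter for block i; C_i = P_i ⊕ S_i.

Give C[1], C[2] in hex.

C[1] = 1, C[2] = D

C[1]: T = D, S = E(K, T) = 2; 3 ⊕ 2 = 1.
C[2]: T = E, S = E(K, T) = 1; C ⊕ 1 = D.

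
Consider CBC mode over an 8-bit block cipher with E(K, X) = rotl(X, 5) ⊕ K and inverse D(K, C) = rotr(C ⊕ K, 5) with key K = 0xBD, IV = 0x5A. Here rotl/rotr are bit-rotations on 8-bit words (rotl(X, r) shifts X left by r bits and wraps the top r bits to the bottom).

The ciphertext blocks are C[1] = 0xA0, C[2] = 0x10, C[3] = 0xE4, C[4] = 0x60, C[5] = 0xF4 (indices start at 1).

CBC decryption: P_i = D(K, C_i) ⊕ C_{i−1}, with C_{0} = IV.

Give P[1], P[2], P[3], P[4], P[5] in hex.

P[1]: D(K, 0xA0) = 0xE8; 0xE8 ⊕ 0x5A = 0xB2.
P[2]: D(K, 0x10) = 0x6D; 0x6D ⊕ 0xA0 = 0xCD.
P[3]: D(K, 0xE4) = 0xCA; 0xCA ⊕ 0x10 = 0xDA.
P[4]: D(K, 0x60) = 0xEE; 0xEE ⊕ 0xE4 = 0x0A.
P[5]: D(K, 0xF4) = 0x4A; 0x4A ⊕ 0x60 = 0x2A.

P[1] = 0xB2, P[2] = 0xCD, P[3] = 0xDA, P[4] = 0x0A, P[5] = 0x2A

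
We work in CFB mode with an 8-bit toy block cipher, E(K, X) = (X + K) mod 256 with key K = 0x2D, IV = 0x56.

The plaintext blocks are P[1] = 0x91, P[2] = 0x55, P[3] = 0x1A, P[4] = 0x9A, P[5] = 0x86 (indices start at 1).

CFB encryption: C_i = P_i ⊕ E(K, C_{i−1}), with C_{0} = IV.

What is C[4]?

C[4] = 0x20

C[1]: E(K, 0x56) = 0x83; 0x91 ⊕ 0x83 = 0x12.
C[2]: E(K, 0x12) = 0x3F; 0x55 ⊕ 0x3F = 0x6A.
C[3]: E(K, 0x6A) = 0x97; 0x1A ⊕ 0x97 = 0x8D.
C[4]: E(K, 0x8D) = 0xBA; 0x9A ⊕ 0xBA = 0x20.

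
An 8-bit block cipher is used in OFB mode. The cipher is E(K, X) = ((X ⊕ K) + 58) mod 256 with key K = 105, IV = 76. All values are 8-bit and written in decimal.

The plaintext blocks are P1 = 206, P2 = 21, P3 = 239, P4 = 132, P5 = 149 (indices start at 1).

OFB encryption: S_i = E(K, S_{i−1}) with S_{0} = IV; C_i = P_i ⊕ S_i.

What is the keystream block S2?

112

C1: S = E(K, 76) = 95; 206 ⊕ 95 = 145.
C2: S = E(K, 95) = 112; 21 ⊕ 112 = 101.
So S2 = 112.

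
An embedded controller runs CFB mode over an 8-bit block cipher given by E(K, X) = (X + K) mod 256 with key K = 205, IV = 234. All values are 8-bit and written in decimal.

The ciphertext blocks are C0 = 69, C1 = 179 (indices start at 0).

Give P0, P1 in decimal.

CFB decryption: P_i = C_i ⊕ E(K, C_{i−1}), with C_{−1} = IV.
P0: E(K, 234) = 183; 69 ⊕ 183 = 242.
P1: E(K, 69) = 18; 179 ⊕ 18 = 161.

P0 = 242, P1 = 161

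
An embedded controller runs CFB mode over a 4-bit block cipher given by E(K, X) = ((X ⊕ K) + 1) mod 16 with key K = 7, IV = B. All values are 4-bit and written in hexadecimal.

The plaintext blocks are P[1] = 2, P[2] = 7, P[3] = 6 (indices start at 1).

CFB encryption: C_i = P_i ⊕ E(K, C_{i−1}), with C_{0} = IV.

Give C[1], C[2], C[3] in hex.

C[1] = F, C[2] = E, C[3] = C

C[1]: E(K, B) = D; 2 ⊕ D = F.
C[2]: E(K, F) = 9; 7 ⊕ 9 = E.
C[3]: E(K, E) = A; 6 ⊕ A = C.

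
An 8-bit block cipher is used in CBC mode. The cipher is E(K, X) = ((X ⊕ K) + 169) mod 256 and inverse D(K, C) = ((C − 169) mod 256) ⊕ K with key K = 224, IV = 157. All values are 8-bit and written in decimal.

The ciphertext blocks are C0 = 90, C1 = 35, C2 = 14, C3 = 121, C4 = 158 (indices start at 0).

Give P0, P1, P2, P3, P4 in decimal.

CBC decryption: P_i = D(K, C_i) ⊕ C_{i−1}, with C_{−1} = IV.
P0: D(K, 90) = 81; 81 ⊕ 157 = 204.
P1: D(K, 35) = 154; 154 ⊕ 90 = 192.
P2: D(K, 14) = 133; 133 ⊕ 35 = 166.
P3: D(K, 121) = 48; 48 ⊕ 14 = 62.
P4: D(K, 158) = 21; 21 ⊕ 121 = 108.

P0 = 204, P1 = 192, P2 = 166, P3 = 62, P4 = 108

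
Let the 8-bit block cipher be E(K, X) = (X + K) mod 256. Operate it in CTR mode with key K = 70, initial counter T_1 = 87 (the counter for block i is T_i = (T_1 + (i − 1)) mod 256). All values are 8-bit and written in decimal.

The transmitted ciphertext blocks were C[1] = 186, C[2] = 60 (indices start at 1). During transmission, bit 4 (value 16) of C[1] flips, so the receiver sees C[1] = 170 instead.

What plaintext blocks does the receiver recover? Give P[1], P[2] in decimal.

CTR decryption: S_i = E(K, T_i) where T_i is the counter for block i; P_i = C_i ⊕ S_i.
Only C[1] changed, to 170. In CTR, a change in C_i flips the same bit in P_i only; the keystream is unaffected. Decrypting the received ciphertext:
P[1]: T = 87, S = E(K, T) = 157; 170 ⊕ 157 = 55.
P[2]: T = 88, S = E(K, T) = 158; 60 ⊕ 158 = 162.
Blocks that differ from the original plaintext: P[1].

P[1] = 55, P[2] = 162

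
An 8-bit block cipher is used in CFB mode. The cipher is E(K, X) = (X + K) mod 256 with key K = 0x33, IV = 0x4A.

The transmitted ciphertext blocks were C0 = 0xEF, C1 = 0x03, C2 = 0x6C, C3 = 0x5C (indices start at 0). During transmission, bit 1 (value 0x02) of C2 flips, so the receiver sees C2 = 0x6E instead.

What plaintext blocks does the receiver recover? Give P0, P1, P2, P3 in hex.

CFB decryption: P_i = C_i ⊕ E(K, C_{i−1}), with C_{−1} = IV.
Only C2 changed, to 0x6E. In CFB, a change in C_i flips the same bit in P_i and garbles P_{i+1}. Decrypting the received ciphertext:
P0: E(K, 0x4A) = 0x7D; 0xEF ⊕ 0x7D = 0x92.
P1: E(K, 0xEF) = 0x22; 0x03 ⊕ 0x22 = 0x21.
P2: E(K, 0x03) = 0x36; 0x6E ⊕ 0x36 = 0x58.
P3: E(K, 0x6E) = 0xA1; 0x5C ⊕ 0xA1 = 0xFD.
Blocks that differ from the original plaintext: P2, P3.

P0 = 0x92, P1 = 0x21, P2 = 0x58, P3 = 0xFD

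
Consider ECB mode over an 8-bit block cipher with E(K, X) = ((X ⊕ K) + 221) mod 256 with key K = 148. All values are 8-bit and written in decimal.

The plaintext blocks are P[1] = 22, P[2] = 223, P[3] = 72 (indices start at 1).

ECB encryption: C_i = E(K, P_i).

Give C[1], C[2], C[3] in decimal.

C[1] = 95, C[2] = 40, C[3] = 185

C[1]: E(K, 22) = 95.
C[2]: E(K, 223) = 40.
C[3]: E(K, 72) = 185.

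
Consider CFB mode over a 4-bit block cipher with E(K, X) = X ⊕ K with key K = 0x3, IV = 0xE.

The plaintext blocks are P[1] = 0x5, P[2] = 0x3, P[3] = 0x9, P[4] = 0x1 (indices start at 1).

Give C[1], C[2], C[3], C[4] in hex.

CFB encryption: C_i = P_i ⊕ E(K, C_{i−1}), with C_{0} = IV.
C[1]: E(K, 0xE) = 0xD; 0x5 ⊕ 0xD = 0x8.
C[2]: E(K, 0x8) = 0xB; 0x3 ⊕ 0xB = 0x8.
C[3]: E(K, 0x8) = 0xB; 0x9 ⊕ 0xB = 0x2.
C[4]: E(K, 0x2) = 0x1; 0x1 ⊕ 0x1 = 0x0.

C[1] = 0x8, C[2] = 0x8, C[3] = 0x2, C[4] = 0x0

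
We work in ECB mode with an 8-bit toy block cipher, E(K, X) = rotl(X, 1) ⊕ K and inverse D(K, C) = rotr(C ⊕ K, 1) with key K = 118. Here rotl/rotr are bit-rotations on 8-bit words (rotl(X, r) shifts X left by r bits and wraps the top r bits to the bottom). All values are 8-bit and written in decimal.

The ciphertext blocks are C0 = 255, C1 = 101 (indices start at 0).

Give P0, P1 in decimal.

P0 = 196, P1 = 137

ECB decryption: P_i = D(K, C_i).
P0: D(K, 255) = 196.
P1: D(K, 101) = 137.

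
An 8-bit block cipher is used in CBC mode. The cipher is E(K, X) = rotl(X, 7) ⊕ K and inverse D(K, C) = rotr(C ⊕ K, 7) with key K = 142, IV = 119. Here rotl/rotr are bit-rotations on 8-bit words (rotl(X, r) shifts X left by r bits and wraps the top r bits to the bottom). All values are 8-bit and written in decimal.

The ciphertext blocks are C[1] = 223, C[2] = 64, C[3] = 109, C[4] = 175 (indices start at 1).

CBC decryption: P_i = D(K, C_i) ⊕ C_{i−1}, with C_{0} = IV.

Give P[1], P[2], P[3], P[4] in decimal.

P[1]: D(K, 223) = 162; 162 ⊕ 119 = 213.
P[2]: D(K, 64) = 157; 157 ⊕ 223 = 66.
P[3]: D(K, 109) = 199; 199 ⊕ 64 = 135.
P[4]: D(K, 175) = 66; 66 ⊕ 109 = 47.

P[1] = 213, P[2] = 66, P[3] = 135, P[4] = 47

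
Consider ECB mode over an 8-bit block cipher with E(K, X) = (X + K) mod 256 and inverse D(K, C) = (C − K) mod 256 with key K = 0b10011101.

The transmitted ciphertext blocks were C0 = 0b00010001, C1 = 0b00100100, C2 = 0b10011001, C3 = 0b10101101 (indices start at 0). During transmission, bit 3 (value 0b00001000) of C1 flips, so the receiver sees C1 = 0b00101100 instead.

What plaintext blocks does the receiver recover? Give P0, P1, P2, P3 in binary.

P0 = 0b01110100, P1 = 0b10001111, P2 = 0b11111100, P3 = 0b00010000

ECB decryption: P_i = D(K, C_i).
Only C1 changed, to 0b00101100. In ECB, a change in C_i affects only P_i. Decrypting the received ciphertext:
P0: D(K, 0b00010001) = 0b01110100.
P1: D(K, 0b00101100) = 0b10001111.
P2: D(K, 0b10011001) = 0b11111100.
P3: D(K, 0b10101101) = 0b00010000.
Blocks that differ from the original plaintext: P1.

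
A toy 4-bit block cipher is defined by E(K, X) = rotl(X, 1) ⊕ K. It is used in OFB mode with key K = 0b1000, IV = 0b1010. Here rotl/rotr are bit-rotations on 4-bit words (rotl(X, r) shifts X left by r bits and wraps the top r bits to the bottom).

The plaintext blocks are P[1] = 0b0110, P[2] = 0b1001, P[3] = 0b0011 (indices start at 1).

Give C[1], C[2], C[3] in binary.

C[1] = 0b1011, C[2] = 0b1010, C[3] = 0b1101

OFB encryption: S_i = E(K, S_{i−1}) with S_{0} = IV; C_i = P_i ⊕ S_i.
C[1]: S = E(K, 0b1010) = 0b1101; 0b0110 ⊕ 0b1101 = 0b1011.
C[2]: S = E(K, 0b1101) = 0b0011; 0b1001 ⊕ 0b0011 = 0b1010.
C[3]: S = E(K, 0b0011) = 0b1110; 0b0011 ⊕ 0b1110 = 0b1101.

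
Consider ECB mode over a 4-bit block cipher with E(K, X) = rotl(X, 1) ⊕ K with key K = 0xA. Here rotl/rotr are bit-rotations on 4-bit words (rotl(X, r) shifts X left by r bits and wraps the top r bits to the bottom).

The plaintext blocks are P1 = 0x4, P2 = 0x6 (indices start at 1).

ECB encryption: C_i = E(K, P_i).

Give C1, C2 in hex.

C1 = 0x2, C2 = 0x6

C1: E(K, 0x4) = 0x2.
C2: E(K, 0x6) = 0x6.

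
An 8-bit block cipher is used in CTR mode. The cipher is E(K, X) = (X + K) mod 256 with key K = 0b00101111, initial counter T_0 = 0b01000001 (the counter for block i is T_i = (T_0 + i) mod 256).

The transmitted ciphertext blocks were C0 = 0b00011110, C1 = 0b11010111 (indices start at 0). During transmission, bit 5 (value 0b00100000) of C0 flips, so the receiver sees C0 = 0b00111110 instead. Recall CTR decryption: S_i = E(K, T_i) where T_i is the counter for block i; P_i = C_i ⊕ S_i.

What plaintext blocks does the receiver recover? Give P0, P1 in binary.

Only C0 changed, to 0b00111110. In CTR, a change in C_i flips the same bit in P_i only; the keystream is unaffected. Decrypting the received ciphertext:
P0: T = 0b01000001, S = E(K, T) = 0b01110000; 0b00111110 ⊕ 0b01110000 = 0b01001110.
P1: T = 0b01000010, S = E(K, T) = 0b01110001; 0b11010111 ⊕ 0b01110001 = 0b10100110.
Blocks that differ from the original plaintext: P0.

P0 = 0b01001110, P1 = 0b10100110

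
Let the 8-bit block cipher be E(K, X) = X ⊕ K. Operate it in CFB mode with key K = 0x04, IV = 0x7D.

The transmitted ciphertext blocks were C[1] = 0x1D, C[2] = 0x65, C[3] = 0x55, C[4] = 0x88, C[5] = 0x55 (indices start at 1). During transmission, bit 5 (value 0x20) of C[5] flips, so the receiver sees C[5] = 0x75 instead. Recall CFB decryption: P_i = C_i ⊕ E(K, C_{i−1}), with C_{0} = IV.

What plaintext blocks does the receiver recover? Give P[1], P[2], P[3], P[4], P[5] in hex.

P[1] = 0x64, P[2] = 0x7C, P[3] = 0x34, P[4] = 0xD9, P[5] = 0xF9

Only C[5] changed, to 0x75. In CFB, a change in C_i flips the same bit in P_i and garbles P_{i+1}. Decrypting the received ciphertext:
P[1]: E(K, 0x7D) = 0x79; 0x1D ⊕ 0x79 = 0x64.
P[2]: E(K, 0x1D) = 0x19; 0x65 ⊕ 0x19 = 0x7C.
P[3]: E(K, 0x65) = 0x61; 0x55 ⊕ 0x61 = 0x34.
P[4]: E(K, 0x55) = 0x51; 0x88 ⊕ 0x51 = 0xD9.
P[5]: E(K, 0x88) = 0x8C; 0x75 ⊕ 0x8C = 0xF9.
Blocks that differ from the original plaintext: P[5].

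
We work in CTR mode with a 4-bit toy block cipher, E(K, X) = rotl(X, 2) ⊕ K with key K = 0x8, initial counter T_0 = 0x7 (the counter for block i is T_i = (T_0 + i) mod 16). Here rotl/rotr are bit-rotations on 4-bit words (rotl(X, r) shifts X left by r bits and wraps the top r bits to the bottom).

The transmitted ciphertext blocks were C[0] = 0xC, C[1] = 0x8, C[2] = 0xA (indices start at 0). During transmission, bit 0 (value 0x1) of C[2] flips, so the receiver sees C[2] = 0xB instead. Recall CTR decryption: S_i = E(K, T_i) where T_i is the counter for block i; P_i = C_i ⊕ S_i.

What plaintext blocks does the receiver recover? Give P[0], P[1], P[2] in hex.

Only C[2] changed, to 0xB. In CTR, a change in C_i flips the same bit in P_i only; the keystream is unaffected. Decrypting the received ciphertext:
P[0]: T = 0x7, S = E(K, T) = 0x5; 0xC ⊕ 0x5 = 0x9.
P[1]: T = 0x8, S = E(K, T) = 0xA; 0x8 ⊕ 0xA = 0x2.
P[2]: T = 0x9, S = E(K, T) = 0xE; 0xB ⊕ 0xE = 0x5.
Blocks that differ from the original plaintext: P[2].

P[0] = 0x9, P[1] = 0x2, P[2] = 0x5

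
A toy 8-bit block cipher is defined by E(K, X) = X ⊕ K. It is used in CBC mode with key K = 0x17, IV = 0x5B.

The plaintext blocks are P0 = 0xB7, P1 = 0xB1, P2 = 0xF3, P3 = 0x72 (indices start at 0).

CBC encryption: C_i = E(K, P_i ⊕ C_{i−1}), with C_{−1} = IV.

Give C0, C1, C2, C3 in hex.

C0 = 0xFB, C1 = 0x5D, C2 = 0xB9, C3 = 0xDC

C0: P0 ⊕ 0x5B = 0xEC; E(K, 0xEC) = 0xFB.
C1: P1 ⊕ 0xFB = 0x4A; E(K, 0x4A) = 0x5D.
C2: P2 ⊕ 0x5D = 0xAE; E(K, 0xAE) = 0xB9.
C3: P3 ⊕ 0xB9 = 0xCB; E(K, 0xCB) = 0xDC.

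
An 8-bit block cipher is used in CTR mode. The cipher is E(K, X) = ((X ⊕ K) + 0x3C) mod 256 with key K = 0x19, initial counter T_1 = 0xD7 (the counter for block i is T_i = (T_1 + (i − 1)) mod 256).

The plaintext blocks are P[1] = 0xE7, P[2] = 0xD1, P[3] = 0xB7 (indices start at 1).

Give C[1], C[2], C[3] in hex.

CTR encryption: S_i = E(K, T_i) where T_i is the counter for block i; C_i = P_i ⊕ S_i.
C[1]: T = 0xD7, S = E(K, T) = 0x0A; 0xE7 ⊕ 0x0A = 0xED.
C[2]: T = 0xD8, S = E(K, T) = 0xFD; 0xD1 ⊕ 0xFD = 0x2C.
C[3]: T = 0xD9, S = E(K, T) = 0xFC; 0xB7 ⊕ 0xFC = 0x4B.

C[1] = 0xED, C[2] = 0x2C, C[3] = 0x4B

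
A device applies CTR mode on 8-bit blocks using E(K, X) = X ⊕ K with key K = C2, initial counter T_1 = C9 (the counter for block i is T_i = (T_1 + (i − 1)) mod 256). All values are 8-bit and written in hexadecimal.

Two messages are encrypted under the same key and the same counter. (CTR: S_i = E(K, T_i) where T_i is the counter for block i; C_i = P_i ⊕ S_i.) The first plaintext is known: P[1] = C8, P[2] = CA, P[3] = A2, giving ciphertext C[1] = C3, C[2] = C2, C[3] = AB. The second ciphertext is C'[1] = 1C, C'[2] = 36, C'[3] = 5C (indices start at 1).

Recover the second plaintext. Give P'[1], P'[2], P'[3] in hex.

P'[1] = 17, P'[2] = 3E, P'[3] = 55

In CTR with a reused counter, both messages share the same keystream S_i, so C_i ⊕ C'_i = P_i ⊕ P'_i and thus P'_i = P_i ⊕ C_i ⊕ C'_i.
P'[1]: C8 ⊕ C3 ⊕ 1C = 17.
P'[2]: CA ⊕ C2 ⊕ 36 = 3E.
P'[3]: A2 ⊕ AB ⊕ 5C = 55.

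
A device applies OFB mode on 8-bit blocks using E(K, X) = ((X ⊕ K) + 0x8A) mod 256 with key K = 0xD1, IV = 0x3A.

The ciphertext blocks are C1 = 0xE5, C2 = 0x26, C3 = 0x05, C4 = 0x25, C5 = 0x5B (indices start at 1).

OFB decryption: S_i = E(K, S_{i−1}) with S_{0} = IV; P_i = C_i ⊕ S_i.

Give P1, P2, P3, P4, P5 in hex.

P1: S = E(K, 0x3A) = 0x75; 0xE5 ⊕ 0x75 = 0x90.
P2: S = E(K, 0x75) = 0x2E; 0x26 ⊕ 0x2E = 0x08.
P3: S = E(K, 0x2E) = 0x89; 0x05 ⊕ 0x89 = 0x8C.
P4: S = E(K, 0x89) = 0xE2; 0x25 ⊕ 0xE2 = 0xC7.
P5: S = E(K, 0xE2) = 0xBD; 0x5B ⊕ 0xBD = 0xE6.

P1 = 0x90, P2 = 0x08, P3 = 0x8C, P4 = 0xC7, P5 = 0xE6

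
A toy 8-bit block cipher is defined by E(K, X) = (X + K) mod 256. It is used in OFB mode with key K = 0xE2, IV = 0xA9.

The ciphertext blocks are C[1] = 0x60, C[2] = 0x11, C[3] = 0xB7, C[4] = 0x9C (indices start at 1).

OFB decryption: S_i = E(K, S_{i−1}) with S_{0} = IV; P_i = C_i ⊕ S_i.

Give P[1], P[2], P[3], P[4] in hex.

P[1] = 0xEB, P[2] = 0x7C, P[3] = 0xF8, P[4] = 0xAD

P[1]: S = E(K, 0xA9) = 0x8B; 0x60 ⊕ 0x8B = 0xEB.
P[2]: S = E(K, 0x8B) = 0x6D; 0x11 ⊕ 0x6D = 0x7C.
P[3]: S = E(K, 0x6D) = 0x4F; 0xB7 ⊕ 0x4F = 0xF8.
P[4]: S = E(K, 0x4F) = 0x31; 0x9C ⊕ 0x31 = 0xAD.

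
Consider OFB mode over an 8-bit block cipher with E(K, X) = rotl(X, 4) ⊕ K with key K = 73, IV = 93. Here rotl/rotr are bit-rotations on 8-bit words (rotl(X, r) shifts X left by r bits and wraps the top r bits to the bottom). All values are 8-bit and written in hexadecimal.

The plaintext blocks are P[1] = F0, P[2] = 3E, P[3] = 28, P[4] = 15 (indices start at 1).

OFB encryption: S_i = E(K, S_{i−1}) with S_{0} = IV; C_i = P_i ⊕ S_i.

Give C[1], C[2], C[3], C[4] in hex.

C[1]: S = E(K, 93) = 4A; F0 ⊕ 4A = BA.
C[2]: S = E(K, 4A) = D7; 3E ⊕ D7 = E9.
C[3]: S = E(K, D7) = 0E; 28 ⊕ 0E = 26.
C[4]: S = E(K, 0E) = 93; 15 ⊕ 93 = 86.

C[1] = BA, C[2] = E9, C[3] = 26, C[4] = 86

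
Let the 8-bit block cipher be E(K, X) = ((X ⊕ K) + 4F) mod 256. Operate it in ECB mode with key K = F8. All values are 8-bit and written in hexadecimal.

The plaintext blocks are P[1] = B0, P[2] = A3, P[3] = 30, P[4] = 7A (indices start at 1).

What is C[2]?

ECB encryption: C_i = E(K, P_i).
C[2]: E(K, A3) = AA.

C[2] = AA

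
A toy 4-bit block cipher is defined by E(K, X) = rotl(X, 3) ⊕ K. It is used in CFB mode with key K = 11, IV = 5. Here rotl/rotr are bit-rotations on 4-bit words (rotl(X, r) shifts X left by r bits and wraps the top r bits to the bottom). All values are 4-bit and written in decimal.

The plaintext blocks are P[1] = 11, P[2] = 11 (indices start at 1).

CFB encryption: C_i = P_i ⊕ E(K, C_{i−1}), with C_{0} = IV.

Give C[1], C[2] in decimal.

C[1]: E(K, 5) = 1; 11 ⊕ 1 = 10.
C[2]: E(K, 10) = 14; 11 ⊕ 14 = 5.

C[1] = 10, C[2] = 5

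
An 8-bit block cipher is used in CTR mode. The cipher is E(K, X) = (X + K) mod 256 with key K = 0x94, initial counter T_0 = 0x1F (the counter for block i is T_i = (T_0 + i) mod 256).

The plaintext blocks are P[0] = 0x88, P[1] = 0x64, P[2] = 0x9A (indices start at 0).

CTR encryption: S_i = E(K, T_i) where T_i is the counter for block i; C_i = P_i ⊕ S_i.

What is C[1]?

C[0]: T = 0x1F, S = E(K, T) = 0xB3; 0x88 ⊕ 0xB3 = 0x3B.
C[1]: T = 0x20, S = E(K, T) = 0xB4; 0x64 ⊕ 0xB4 = 0xD0.

C[1] = 0xD0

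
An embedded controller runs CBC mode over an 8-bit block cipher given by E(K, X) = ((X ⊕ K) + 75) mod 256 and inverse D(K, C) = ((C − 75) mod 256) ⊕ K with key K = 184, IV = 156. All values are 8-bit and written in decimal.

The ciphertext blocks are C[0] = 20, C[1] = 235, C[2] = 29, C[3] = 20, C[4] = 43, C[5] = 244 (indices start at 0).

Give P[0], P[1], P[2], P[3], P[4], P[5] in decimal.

CBC decryption: P_i = D(K, C_i) ⊕ C_{i−1}, with C_{−1} = IV.
P[0]: D(K, 20) = 113; 113 ⊕ 156 = 237.
P[1]: D(K, 235) = 24; 24 ⊕ 20 = 12.
P[2]: D(K, 29) = 106; 106 ⊕ 235 = 129.
P[3]: D(K, 20) = 113; 113 ⊕ 29 = 108.
P[4]: D(K, 43) = 88; 88 ⊕ 20 = 76.
P[5]: D(K, 244) = 17; 17 ⊕ 43 = 58.

P[0] = 237, P[1] = 12, P[2] = 129, P[3] = 108, P[4] = 76, P[5] = 58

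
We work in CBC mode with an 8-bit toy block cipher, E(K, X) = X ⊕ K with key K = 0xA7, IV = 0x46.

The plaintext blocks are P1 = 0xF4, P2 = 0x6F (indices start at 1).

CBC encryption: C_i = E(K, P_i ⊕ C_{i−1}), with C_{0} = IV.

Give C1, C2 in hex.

C1: P1 ⊕ 0x46 = 0xB2; E(K, 0xB2) = 0x15.
C2: P2 ⊕ 0x15 = 0x7A; E(K, 0x7A) = 0xDD.

C1 = 0x15, C2 = 0xDD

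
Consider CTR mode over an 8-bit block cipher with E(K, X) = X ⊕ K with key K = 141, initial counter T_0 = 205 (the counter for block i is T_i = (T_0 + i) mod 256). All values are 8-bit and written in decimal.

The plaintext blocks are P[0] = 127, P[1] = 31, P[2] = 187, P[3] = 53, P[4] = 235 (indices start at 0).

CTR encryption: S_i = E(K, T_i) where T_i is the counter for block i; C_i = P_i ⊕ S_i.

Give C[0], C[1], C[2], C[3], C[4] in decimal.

C[0] = 63, C[1] = 92, C[2] = 249, C[3] = 104, C[4] = 183

C[0]: T = 205, S = E(K, T) = 64; 127 ⊕ 64 = 63.
C[1]: T = 206, S = E(K, T) = 67; 31 ⊕ 67 = 92.
C[2]: T = 207, S = E(K, T) = 66; 187 ⊕ 66 = 249.
C[3]: T = 208, S = E(K, T) = 93; 53 ⊕ 93 = 104.
C[4]: T = 209, S = E(K, T) = 92; 235 ⊕ 92 = 183.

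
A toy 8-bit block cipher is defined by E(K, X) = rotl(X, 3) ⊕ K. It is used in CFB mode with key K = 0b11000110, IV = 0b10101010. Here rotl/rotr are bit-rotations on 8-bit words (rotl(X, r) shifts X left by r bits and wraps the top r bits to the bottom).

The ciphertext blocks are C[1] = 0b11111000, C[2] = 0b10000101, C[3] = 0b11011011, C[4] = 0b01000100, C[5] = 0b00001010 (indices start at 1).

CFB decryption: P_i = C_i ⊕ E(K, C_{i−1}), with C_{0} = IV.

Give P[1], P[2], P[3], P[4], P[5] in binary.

P[1] = 0b01101011, P[2] = 0b10000100, P[3] = 0b00110001, P[4] = 0b01011100, P[5] = 0b11101110

P[1]: E(K, 0b10101010) = 0b10010011; 0b11111000 ⊕ 0b10010011 = 0b01101011.
P[2]: E(K, 0b11111000) = 0b00000001; 0b10000101 ⊕ 0b00000001 = 0b10000100.
P[3]: E(K, 0b10000101) = 0b11101010; 0b11011011 ⊕ 0b11101010 = 0b00110001.
P[4]: E(K, 0b11011011) = 0b00011000; 0b01000100 ⊕ 0b00011000 = 0b01011100.
P[5]: E(K, 0b01000100) = 0b11100100; 0b00001010 ⊕ 0b11100100 = 0b11101110.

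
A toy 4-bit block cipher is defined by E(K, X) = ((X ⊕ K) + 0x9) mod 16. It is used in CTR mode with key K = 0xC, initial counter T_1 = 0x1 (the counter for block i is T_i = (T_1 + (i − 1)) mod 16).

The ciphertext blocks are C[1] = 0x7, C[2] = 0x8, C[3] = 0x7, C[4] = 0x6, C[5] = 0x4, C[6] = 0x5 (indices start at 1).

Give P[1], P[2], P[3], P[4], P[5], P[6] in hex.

P[1] = 0x1, P[2] = 0xF, P[3] = 0xF, P[4] = 0x7, P[5] = 0x6, P[6] = 0x6

CTR decryption: S_i = E(K, T_i) where T_i is the counter for block i; P_i = C_i ⊕ S_i.
P[1]: T = 0x1, S = E(K, T) = 0x6; 0x7 ⊕ 0x6 = 0x1.
P[2]: T = 0x2, S = E(K, T) = 0x7; 0x8 ⊕ 0x7 = 0xF.
P[3]: T = 0x3, S = E(K, T) = 0x8; 0x7 ⊕ 0x8 = 0xF.
P[4]: T = 0x4, S = E(K, T) = 0x1; 0x6 ⊕ 0x1 = 0x7.
P[5]: T = 0x5, S = E(K, T) = 0x2; 0x4 ⊕ 0x2 = 0x6.
P[6]: T = 0x6, S = E(K, T) = 0x3; 0x5 ⊕ 0x3 = 0x6.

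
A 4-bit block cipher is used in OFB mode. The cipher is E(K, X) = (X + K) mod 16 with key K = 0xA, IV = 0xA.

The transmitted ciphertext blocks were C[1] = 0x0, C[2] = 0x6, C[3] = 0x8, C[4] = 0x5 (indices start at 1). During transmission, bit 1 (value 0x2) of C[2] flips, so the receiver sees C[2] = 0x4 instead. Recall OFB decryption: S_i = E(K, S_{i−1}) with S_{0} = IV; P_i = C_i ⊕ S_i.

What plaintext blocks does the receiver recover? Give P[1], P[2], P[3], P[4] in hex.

Only C[2] changed, to 0x4. In OFB, a change in C_i flips the same bit in P_i only; the keystream is unaffected. Decrypting the received ciphertext:
P[1]: S = E(K, 0xA) = 0x4; 0x0 ⊕ 0x4 = 0x4.
P[2]: S = E(K, 0x4) = 0xE; 0x4 ⊕ 0xE = 0xA.
P[3]: S = E(K, 0xE) = 0x8; 0x8 ⊕ 0x8 = 0x0.
P[4]: S = E(K, 0x8) = 0x2; 0x5 ⊕ 0x2 = 0x7.
Blocks that differ from the original plaintext: P[2].

P[1] = 0x4, P[2] = 0xA, P[3] = 0x0, P[4] = 0x7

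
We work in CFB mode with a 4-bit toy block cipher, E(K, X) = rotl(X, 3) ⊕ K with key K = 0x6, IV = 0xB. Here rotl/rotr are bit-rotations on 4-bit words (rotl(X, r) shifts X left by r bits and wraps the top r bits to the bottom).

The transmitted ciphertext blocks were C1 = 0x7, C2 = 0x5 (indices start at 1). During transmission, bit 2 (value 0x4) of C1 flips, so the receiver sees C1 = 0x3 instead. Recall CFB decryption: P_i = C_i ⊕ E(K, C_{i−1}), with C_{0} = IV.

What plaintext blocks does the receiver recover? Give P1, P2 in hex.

Only C1 changed, to 0x3. In CFB, a change in C_i flips the same bit in P_i and garbles P_{i+1}. Decrypting the received ciphertext:
P1: E(K, 0xB) = 0xB; 0x3 ⊕ 0xB = 0x8.
P2: E(K, 0x3) = 0xF; 0x5 ⊕ 0xF = 0xA.
Blocks that differ from the original plaintext: P1, P2.

P1 = 0x8, P2 = 0xA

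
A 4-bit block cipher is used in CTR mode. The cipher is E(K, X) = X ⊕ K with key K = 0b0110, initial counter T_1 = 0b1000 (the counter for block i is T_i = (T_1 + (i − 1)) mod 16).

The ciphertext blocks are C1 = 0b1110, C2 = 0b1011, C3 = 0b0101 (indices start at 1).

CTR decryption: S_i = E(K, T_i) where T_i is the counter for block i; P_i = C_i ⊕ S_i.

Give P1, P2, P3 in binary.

P1 = 0b0000, P2 = 0b0100, P3 = 0b1001

P1: T = 0b1000, S = E(K, T) = 0b1110; 0b1110 ⊕ 0b1110 = 0b0000.
P2: T = 0b1001, S = E(K, T) = 0b1111; 0b1011 ⊕ 0b1111 = 0b0100.
P3: T = 0b1010, S = E(K, T) = 0b1100; 0b0101 ⊕ 0b1100 = 0b1001.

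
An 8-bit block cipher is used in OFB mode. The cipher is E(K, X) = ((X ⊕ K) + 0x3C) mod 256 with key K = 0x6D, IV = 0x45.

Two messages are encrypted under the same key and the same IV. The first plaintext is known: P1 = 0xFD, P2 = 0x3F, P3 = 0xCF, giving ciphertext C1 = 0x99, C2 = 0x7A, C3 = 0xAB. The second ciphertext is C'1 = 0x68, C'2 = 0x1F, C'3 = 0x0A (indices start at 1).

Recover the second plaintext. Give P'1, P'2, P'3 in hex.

P'1 = 0x0C, P'2 = 0x5A, P'3 = 0x6E

In OFB with a reused IV, both messages share the same keystream S_i, so C_i ⊕ C'_i = P_i ⊕ P'_i and thus P'_i = P_i ⊕ C_i ⊕ C'_i.
P'1: 0xFD ⊕ 0x99 ⊕ 0x68 = 0x0C.
P'2: 0x3F ⊕ 0x7A ⊕ 0x1F = 0x5A.
P'3: 0xCF ⊕ 0xAB ⊕ 0x0A = 0x6E.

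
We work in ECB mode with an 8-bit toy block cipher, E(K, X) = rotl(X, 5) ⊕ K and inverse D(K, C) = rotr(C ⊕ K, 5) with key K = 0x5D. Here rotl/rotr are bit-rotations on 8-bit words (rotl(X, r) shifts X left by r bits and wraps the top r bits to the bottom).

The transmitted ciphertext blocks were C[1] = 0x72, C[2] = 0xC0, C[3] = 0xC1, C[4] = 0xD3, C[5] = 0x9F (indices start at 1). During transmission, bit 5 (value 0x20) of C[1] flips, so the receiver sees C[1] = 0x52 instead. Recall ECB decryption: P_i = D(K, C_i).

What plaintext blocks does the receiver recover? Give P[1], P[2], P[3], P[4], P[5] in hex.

Only C[1] changed, to 0x52. In ECB, a change in C_i affects only P_i. Decrypting the received ciphertext:
P[1]: D(K, 0x52) = 0x78.
P[2]: D(K, 0xC0) = 0xEC.
P[3]: D(K, 0xC1) = 0xE4.
P[4]: D(K, 0xD3) = 0x74.
P[5]: D(K, 0x9F) = 0x16.
Blocks that differ from the original plaintext: P[1].

P[1] = 0x78, P[2] = 0xEC, P[3] = 0xE4, P[4] = 0x74, P[5] = 0x16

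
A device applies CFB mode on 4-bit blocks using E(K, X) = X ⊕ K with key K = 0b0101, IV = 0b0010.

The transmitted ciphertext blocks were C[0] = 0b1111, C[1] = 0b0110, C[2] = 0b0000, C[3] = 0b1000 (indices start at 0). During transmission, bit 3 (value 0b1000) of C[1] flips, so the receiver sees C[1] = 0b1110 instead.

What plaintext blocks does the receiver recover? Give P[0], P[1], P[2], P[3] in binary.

CFB decryption: P_i = C_i ⊕ E(K, C_{i−1}), with C_{−1} = IV.
Only C[1] changed, to 0b1110. In CFB, a change in C_i flips the same bit in P_i and garbles P_{i+1}. Decrypting the received ciphertext:
P[0]: E(K, 0b0010) = 0b0111; 0b1111 ⊕ 0b0111 = 0b1000.
P[1]: E(K, 0b1111) = 0b1010; 0b1110 ⊕ 0b1010 = 0b0100.
P[2]: E(K, 0b1110) = 0b1011; 0b0000 ⊕ 0b1011 = 0b1011.
P[3]: E(K, 0b0000) = 0b0101; 0b1000 ⊕ 0b0101 = 0b1101.
Blocks that differ from the original plaintext: P[1], P[2].

P[0] = 0b1000, P[1] = 0b0100, P[2] = 0b1011, P[3] = 0b1101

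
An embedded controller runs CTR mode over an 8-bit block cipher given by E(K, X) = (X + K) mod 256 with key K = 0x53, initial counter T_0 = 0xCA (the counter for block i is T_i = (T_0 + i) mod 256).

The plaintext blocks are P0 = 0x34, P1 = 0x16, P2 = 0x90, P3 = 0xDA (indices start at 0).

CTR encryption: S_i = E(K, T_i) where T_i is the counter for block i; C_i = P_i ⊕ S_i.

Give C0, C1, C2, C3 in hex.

C0 = 0x29, C1 = 0x08, C2 = 0x8F, C3 = 0xFA

C0: T = 0xCA, S = E(K, T) = 0x1D; 0x34 ⊕ 0x1D = 0x29.
C1: T = 0xCB, S = E(K, T) = 0x1E; 0x16 ⊕ 0x1E = 0x08.
C2: T = 0xCC, S = E(K, T) = 0x1F; 0x90 ⊕ 0x1F = 0x8F.
C3: T = 0xCD, S = E(K, T) = 0x20; 0xDA ⊕ 0x20 = 0xFA.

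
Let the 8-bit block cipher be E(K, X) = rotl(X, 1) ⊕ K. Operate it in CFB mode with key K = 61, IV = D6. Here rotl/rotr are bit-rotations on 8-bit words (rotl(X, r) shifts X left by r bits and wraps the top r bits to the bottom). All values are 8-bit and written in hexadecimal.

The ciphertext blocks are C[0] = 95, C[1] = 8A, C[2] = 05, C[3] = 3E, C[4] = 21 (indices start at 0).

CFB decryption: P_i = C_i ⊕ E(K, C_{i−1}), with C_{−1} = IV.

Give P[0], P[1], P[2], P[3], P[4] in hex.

P[0]: E(K, D6) = CC; 95 ⊕ CC = 59.
P[1]: E(K, 95) = 4A; 8A ⊕ 4A = C0.
P[2]: E(K, 8A) = 74; 05 ⊕ 74 = 71.
P[3]: E(K, 05) = 6B; 3E ⊕ 6B = 55.
P[4]: E(K, 3E) = 1D; 21 ⊕ 1D = 3C.

P[0] = 59, P[1] = C0, P[2] = 71, P[3] = 55, P[4] = 3C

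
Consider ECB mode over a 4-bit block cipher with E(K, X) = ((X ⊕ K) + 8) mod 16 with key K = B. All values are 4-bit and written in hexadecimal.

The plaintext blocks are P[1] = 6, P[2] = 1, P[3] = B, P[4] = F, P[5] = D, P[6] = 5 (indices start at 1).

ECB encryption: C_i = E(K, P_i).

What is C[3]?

C[3]: E(K, B) = 8.

C[3] = 8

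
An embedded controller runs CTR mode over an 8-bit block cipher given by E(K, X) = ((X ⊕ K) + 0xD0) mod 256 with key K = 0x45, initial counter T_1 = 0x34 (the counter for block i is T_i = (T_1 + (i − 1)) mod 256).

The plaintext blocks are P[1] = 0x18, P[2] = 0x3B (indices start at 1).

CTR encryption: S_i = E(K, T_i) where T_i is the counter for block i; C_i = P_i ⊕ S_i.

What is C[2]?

C[1]: T = 0x34, S = E(K, T) = 0x41; 0x18 ⊕ 0x41 = 0x59.
C[2]: T = 0x35, S = E(K, T) = 0x40; 0x3B ⊕ 0x40 = 0x7B.

C[2] = 0x7B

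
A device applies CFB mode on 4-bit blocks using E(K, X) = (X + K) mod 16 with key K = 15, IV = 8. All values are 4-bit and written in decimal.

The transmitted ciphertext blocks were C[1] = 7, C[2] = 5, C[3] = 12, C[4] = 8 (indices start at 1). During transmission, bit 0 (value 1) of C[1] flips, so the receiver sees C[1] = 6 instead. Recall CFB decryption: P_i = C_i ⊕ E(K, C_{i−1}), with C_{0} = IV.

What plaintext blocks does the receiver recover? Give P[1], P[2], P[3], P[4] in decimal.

P[1] = 1, P[2] = 0, P[3] = 8, P[4] = 3

Only C[1] changed, to 6. In CFB, a change in C_i flips the same bit in P_i and garbles P_{i+1}. Decrypting the received ciphertext:
P[1]: E(K, 8) = 7; 6 ⊕ 7 = 1.
P[2]: E(K, 6) = 5; 5 ⊕ 5 = 0.
P[3]: E(K, 5) = 4; 12 ⊕ 4 = 8.
P[4]: E(K, 12) = 11; 8 ⊕ 11 = 3.
Blocks that differ from the original plaintext: P[1], P[2].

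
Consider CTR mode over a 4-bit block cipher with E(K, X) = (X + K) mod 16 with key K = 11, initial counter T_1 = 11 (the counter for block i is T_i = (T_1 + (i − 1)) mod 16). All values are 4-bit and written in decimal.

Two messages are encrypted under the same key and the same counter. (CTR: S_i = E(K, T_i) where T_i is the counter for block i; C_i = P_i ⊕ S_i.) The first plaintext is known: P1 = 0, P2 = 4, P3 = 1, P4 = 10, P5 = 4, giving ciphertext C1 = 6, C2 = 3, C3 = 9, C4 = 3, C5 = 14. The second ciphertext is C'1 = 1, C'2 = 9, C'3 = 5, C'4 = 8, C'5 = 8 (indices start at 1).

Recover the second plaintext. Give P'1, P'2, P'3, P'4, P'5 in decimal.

P'1 = 7, P'2 = 14, P'3 = 13, P'4 = 1, P'5 = 2

In CTR with a reused counter, both messages share the same keystream S_i, so C_i ⊕ C'_i = P_i ⊕ P'_i and thus P'_i = P_i ⊕ C_i ⊕ C'_i.
P'1: 0 ⊕ 6 ⊕ 1 = 7.
P'2: 4 ⊕ 3 ⊕ 9 = 14.
P'3: 1 ⊕ 9 ⊕ 5 = 13.
P'4: 10 ⊕ 3 ⊕ 8 = 1.
P'5: 4 ⊕ 14 ⊕ 8 = 2.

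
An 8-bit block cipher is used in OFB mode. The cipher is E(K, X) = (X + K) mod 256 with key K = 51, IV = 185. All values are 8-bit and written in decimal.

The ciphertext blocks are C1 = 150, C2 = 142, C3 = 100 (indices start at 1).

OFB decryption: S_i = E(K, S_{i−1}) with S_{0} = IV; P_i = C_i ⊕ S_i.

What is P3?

P1: S = E(K, 185) = 236; 150 ⊕ 236 = 122.
P2: S = E(K, 236) = 31; 142 ⊕ 31 = 145.
P3: S = E(K, 31) = 82; 100 ⊕ 82 = 54.

P3 = 54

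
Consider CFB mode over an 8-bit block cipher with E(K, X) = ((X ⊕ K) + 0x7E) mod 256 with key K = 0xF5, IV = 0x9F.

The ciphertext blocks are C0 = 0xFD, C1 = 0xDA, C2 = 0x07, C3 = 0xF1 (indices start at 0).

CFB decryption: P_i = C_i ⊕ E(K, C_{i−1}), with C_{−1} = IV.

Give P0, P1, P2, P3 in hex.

P0: E(K, 0x9F) = 0xE8; 0xFD ⊕ 0xE8 = 0x15.
P1: E(K, 0xFD) = 0x86; 0xDA ⊕ 0x86 = 0x5C.
P2: E(K, 0xDA) = 0xAD; 0x07 ⊕ 0xAD = 0xAA.
P3: E(K, 0x07) = 0x70; 0xF1 ⊕ 0x70 = 0x81.

P0 = 0x15, P1 = 0x5C, P2 = 0xAA, P3 = 0x81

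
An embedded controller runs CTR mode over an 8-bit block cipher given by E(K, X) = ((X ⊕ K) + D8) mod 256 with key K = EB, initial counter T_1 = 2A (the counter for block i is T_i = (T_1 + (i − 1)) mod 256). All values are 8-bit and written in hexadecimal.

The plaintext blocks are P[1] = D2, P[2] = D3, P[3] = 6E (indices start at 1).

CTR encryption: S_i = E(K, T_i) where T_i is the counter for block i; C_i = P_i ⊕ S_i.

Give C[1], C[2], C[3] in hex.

C[1]: T = 2A, S = E(K, T) = 99; D2 ⊕ 99 = 4B.
C[2]: T = 2B, S = E(K, T) = 98; D3 ⊕ 98 = 4B.
C[3]: T = 2C, S = E(K, T) = 9F; 6E ⊕ 9F = F1.

C[1] = 4B, C[2] = 4B, C[3] = F1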